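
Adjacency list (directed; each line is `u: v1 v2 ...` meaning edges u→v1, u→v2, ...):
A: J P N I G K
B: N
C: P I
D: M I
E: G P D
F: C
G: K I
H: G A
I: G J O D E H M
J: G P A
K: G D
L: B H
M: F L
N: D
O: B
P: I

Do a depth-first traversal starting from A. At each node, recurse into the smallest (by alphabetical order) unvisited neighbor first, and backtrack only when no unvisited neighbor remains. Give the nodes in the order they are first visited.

Visit A
A → G
G → I
I → D
D → M
M → F
F → C
C → P
M → L
L → B
B → N
L → H
I → E
I → J
I → O
G → K

A -> G -> I -> D -> M -> F -> C -> P -> L -> B -> N -> H -> E -> J -> O -> K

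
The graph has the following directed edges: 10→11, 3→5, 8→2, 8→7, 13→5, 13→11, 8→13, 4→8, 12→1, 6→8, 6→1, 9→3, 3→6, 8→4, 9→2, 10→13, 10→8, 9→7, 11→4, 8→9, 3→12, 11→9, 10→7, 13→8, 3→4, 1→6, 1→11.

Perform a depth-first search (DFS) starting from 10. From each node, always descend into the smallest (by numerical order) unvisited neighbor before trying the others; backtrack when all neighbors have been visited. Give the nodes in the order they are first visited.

Visit 10
10 → 7
10 → 8
8 → 2
8 → 4
8 → 9
9 → 3
3 → 5
3 → 6
6 → 1
1 → 11
3 → 12
8 → 13

10, 7, 8, 2, 4, 9, 3, 5, 6, 1, 11, 12, 13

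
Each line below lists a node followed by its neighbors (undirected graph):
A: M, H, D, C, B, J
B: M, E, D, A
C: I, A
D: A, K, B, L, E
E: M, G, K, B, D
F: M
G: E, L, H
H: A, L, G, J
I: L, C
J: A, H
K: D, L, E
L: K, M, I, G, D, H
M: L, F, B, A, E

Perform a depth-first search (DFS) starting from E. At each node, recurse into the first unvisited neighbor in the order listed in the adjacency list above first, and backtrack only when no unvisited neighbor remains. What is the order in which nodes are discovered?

Visit E
E → M
M → L
L → K
K → D
D → A
A → H
H → G
H → J
A → C
C → I
A → B
M → F

E, M, L, K, D, A, H, G, J, C, I, B, F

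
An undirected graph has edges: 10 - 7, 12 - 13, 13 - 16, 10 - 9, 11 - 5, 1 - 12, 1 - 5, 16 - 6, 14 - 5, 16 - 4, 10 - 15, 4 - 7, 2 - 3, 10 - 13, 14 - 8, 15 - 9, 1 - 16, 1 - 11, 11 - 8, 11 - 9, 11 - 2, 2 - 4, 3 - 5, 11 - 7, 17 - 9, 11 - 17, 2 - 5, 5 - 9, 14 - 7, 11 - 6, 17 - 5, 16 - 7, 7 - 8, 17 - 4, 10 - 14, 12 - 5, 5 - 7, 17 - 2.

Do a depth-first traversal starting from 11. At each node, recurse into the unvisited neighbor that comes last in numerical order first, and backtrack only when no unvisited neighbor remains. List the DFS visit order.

11 17 9 15 10 14 8 7 16 13 12 5 3 2 4 1 6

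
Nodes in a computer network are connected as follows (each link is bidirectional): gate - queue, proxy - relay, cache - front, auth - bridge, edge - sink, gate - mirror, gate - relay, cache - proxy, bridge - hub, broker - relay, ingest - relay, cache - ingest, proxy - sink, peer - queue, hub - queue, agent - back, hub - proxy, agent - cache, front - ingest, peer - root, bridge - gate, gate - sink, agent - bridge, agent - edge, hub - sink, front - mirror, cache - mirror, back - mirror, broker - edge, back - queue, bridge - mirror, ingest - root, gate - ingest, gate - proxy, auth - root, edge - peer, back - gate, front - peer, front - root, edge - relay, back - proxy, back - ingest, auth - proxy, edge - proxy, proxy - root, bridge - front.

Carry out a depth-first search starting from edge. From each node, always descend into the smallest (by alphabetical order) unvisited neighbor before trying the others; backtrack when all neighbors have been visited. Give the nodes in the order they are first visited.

edge → agent → back → gate → bridge → auth → proxy → cache → front → ingest → relay → broker → root → peer → queue → hub → sink → mirror

Visit edge
edge → agent
agent → back
back → gate
gate → bridge
bridge → auth
auth → proxy
proxy → cache
cache → front
front → ingest
ingest → relay
relay → broker
ingest → root
root → peer
peer → queue
queue → hub
hub → sink
front → mirror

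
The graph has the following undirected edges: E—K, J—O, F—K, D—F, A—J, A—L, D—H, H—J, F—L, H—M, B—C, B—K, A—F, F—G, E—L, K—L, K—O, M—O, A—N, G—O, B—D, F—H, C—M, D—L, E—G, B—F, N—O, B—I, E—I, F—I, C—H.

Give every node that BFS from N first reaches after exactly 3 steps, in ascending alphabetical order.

Level 0: N
Level 1: A, O
Level 2: F, G, J, K, L, M
Level 3: B, C, D, E, H, I

B, C, D, E, H, I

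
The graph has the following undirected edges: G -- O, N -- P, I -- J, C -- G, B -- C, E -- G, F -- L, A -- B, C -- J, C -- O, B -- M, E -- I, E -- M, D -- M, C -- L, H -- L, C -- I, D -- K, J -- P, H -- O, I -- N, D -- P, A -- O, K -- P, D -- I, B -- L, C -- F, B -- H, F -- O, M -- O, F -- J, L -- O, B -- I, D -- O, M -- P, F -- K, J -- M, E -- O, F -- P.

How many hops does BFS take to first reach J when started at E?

Level 0: E
Level 1: G, I, M, O
Level 2: A, B, C, D, F, H, J, L, N, P
Level 3: K
J first appears at level 2.

2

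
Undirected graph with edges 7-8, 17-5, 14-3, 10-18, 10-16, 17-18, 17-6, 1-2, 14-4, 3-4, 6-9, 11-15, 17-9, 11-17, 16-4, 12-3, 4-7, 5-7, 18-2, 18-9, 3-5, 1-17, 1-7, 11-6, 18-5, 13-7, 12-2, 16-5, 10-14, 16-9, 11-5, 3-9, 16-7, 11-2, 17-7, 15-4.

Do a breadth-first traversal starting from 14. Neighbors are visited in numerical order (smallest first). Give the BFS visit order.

14, 3, 4, 10, 5, 9, 12, 7, 15, 16, 18, 11, 17, 6, 2, 1, 8, 13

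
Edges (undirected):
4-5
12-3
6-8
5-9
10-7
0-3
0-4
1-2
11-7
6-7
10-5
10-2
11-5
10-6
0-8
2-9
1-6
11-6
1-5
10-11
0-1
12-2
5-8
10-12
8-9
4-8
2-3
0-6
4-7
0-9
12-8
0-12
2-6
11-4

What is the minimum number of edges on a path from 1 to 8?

Level 0: 1
Level 1: 0, 2, 5, 6
Level 2: 3, 4, 7, 8, 9, 10, 11, 12
8 first appears at level 2.

2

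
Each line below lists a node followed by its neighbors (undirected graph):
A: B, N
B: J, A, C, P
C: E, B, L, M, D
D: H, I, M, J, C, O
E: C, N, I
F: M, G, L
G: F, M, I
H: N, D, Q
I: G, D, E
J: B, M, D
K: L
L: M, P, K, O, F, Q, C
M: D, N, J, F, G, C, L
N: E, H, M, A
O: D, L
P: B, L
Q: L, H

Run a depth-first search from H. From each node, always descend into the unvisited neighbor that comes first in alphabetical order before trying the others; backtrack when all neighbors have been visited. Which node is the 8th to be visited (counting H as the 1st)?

I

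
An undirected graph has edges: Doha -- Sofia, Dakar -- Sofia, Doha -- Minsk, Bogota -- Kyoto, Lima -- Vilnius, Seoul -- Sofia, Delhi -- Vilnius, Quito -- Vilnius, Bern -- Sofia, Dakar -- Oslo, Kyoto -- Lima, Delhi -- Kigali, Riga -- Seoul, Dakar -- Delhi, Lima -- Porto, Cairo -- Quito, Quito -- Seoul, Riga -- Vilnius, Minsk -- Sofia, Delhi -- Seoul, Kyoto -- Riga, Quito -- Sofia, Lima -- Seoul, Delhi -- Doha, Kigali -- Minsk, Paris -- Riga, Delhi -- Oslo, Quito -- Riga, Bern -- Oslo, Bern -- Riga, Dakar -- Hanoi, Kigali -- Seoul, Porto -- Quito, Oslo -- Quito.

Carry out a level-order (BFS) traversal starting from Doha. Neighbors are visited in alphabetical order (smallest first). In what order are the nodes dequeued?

Visit Doha; enqueue Delhi, Minsk, Sofia → queue [Delhi, Minsk, Sofia]
Visit Delhi; enqueue Dakar, Kigali, Oslo, Seoul, Vilnius → queue [Minsk, Sofia, Dakar, Kigali, Oslo, Seoul, Vilnius]
Visit Minsk → queue [Sofia, Dakar, Kigali, Oslo, Seoul, Vilnius]
Visit Sofia; enqueue Bern, Quito → queue [Dakar, Kigali, Oslo, Seoul, Vilnius, Bern, Quito]
Visit Dakar; enqueue Hanoi → queue [Kigali, Oslo, Seoul, Vilnius, Bern, Quito, Hanoi]
Visit Kigali → queue [Oslo, Seoul, Vilnius, Bern, Quito, Hanoi]
Visit Oslo → queue [Seoul, Vilnius, Bern, Quito, Hanoi]
Visit Seoul; enqueue Lima, Riga → queue [Vilnius, Bern, Quito, Hanoi, Lima, Riga]
Visit Vilnius → queue [Bern, Quito, Hanoi, Lima, Riga]
Visit Bern → queue [Quito, Hanoi, Lima, Riga]
Visit Quito; enqueue Cairo, Porto → queue [Hanoi, Lima, Riga, Cairo, Porto]
Visit Hanoi → queue [Lima, Riga, Cairo, Porto]
Visit Lima; enqueue Kyoto → queue [Riga, Cairo, Porto, Kyoto]
Visit Riga; enqueue Paris → queue [Cairo, Porto, Kyoto, Paris]
Visit Cairo → queue [Porto, Kyoto, Paris]
Visit Porto → queue [Kyoto, Paris]
Visit Kyoto; enqueue Bogota → queue [Paris, Bogota]
Visit Paris → queue [Bogota]
Visit Bogota → queue []

Doha -> Delhi -> Minsk -> Sofia -> Dakar -> Kigali -> Oslo -> Seoul -> Vilnius -> Bern -> Quito -> Hanoi -> Lima -> Riga -> Cairo -> Porto -> Kyoto -> Paris -> Bogota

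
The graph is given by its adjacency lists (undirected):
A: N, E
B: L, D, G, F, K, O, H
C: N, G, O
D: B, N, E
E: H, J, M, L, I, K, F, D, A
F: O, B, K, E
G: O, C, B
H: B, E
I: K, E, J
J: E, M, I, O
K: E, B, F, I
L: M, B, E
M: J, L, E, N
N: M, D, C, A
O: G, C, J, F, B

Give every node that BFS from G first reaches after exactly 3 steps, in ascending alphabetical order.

A, E, I, M

Level 0: G
Level 1: B, C, O
Level 2: D, F, H, J, K, L, N
Level 3: A, E, I, M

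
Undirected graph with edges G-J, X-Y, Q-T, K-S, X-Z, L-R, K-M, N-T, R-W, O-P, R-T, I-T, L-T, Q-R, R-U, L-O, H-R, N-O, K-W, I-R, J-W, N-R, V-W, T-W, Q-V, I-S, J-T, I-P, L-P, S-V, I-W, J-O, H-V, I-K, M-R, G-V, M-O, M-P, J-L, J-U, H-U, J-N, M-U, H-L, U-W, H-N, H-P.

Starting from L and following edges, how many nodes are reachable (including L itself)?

BFS from L visits: L, T, R, P, O, J, H, W, Q, N, I, U, M, G, V, K, S
Reachable nodes: 17 of 20 total.

17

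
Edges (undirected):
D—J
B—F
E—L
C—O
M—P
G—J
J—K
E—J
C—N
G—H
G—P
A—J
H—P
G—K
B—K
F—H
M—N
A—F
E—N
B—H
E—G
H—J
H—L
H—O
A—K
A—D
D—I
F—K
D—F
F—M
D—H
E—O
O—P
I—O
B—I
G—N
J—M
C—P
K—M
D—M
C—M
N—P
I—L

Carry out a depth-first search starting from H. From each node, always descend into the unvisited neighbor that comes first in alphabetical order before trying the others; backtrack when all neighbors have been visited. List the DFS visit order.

H B F A D I L E G J K M C N P O

Visit H
H → B
B → F
F → A
A → D
D → I
I → L
L → E
E → G
G → J
J → K
K → M
M → C
C → N
N → P
P → O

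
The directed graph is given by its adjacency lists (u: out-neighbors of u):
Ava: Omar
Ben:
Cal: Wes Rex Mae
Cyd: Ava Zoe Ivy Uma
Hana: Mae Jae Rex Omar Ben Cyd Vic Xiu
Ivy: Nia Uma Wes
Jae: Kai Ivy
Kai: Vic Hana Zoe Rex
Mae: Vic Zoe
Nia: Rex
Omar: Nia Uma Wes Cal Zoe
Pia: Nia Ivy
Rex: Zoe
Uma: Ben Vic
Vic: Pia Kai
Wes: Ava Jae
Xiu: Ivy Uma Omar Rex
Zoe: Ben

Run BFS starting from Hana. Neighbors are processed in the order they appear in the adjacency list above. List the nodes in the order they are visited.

Visit Hana; enqueue Mae, Jae, Rex, Omar, Ben, Cyd, Vic, Xiu → queue [Mae, Jae, Rex, Omar, Ben, Cyd, Vic, Xiu]
Visit Mae; enqueue Zoe → queue [Jae, Rex, Omar, Ben, Cyd, Vic, Xiu, Zoe]
Visit Jae; enqueue Kai, Ivy → queue [Rex, Omar, Ben, Cyd, Vic, Xiu, Zoe, Kai, Ivy]
Visit Rex → queue [Omar, Ben, Cyd, Vic, Xiu, Zoe, Kai, Ivy]
Visit Omar; enqueue Nia, Uma, Wes, Cal → queue [Ben, Cyd, Vic, Xiu, Zoe, Kai, Ivy, Nia, Uma, Wes, Cal]
Visit Ben → queue [Cyd, Vic, Xiu, Zoe, Kai, Ivy, Nia, Uma, Wes, Cal]
Visit Cyd; enqueue Ava → queue [Vic, Xiu, Zoe, Kai, Ivy, Nia, Uma, Wes, Cal, Ava]
Visit Vic; enqueue Pia → queue [Xiu, Zoe, Kai, Ivy, Nia, Uma, Wes, Cal, Ava, Pia]
Visit Xiu → queue [Zoe, Kai, Ivy, Nia, Uma, Wes, Cal, Ava, Pia]
Visit Zoe → queue [Kai, Ivy, Nia, Uma, Wes, Cal, Ava, Pia]
Visit Kai → queue [Ivy, Nia, Uma, Wes, Cal, Ava, Pia]
Visit Ivy → queue [Nia, Uma, Wes, Cal, Ava, Pia]
Visit Nia → queue [Uma, Wes, Cal, Ava, Pia]
Visit Uma → queue [Wes, Cal, Ava, Pia]
Visit Wes → queue [Cal, Ava, Pia]
Visit Cal → queue [Ava, Pia]
Visit Ava → queue [Pia]
Visit Pia → queue []

Hana, Mae, Jae, Rex, Omar, Ben, Cyd, Vic, Xiu, Zoe, Kai, Ivy, Nia, Uma, Wes, Cal, Ava, Pia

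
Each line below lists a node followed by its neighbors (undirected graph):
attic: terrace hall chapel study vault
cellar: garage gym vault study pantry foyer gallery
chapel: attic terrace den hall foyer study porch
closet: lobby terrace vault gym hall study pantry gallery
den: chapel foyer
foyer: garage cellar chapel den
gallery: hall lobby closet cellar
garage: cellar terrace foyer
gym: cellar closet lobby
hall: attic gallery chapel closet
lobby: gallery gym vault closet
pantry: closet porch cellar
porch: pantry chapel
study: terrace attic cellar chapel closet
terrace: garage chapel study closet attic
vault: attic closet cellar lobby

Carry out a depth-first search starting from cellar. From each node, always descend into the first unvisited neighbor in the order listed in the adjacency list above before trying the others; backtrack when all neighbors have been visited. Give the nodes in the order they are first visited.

Visit cellar
cellar → garage
garage → terrace
terrace → chapel
chapel → attic
attic → hall
hall → gallery
gallery → lobby
lobby → gym
gym → closet
closet → vault
closet → study
closet → pantry
pantry → porch
chapel → den
den → foyer

cellar garage terrace chapel attic hall gallery lobby gym closet vault study pantry porch den foyer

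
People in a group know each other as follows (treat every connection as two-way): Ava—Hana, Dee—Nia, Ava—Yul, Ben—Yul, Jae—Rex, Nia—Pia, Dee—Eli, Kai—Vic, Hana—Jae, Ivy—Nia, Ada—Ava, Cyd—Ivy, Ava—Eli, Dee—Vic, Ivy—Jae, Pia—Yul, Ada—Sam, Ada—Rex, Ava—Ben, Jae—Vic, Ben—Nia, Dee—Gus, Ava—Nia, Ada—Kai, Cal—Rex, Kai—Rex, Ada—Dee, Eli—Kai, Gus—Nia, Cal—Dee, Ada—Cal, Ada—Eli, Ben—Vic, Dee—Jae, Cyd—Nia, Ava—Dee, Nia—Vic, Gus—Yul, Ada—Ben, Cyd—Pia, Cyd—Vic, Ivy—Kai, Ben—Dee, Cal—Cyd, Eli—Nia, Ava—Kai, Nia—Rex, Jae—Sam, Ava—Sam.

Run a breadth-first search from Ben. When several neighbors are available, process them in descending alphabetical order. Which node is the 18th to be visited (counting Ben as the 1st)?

Hana

Visit Ben; enqueue Yul, Vic, Nia, Dee, Ava, Ada → queue [Yul, Vic, Nia, Dee, Ava, Ada]
Visit Yul; enqueue Pia, Gus → queue [Vic, Nia, Dee, Ava, Ada, Pia, Gus]
Visit Vic; enqueue Kai, Jae, Cyd → queue [Nia, Dee, Ava, Ada, Pia, Gus, Kai, Jae, Cyd]
Visit Nia; enqueue Rex, Ivy, Eli → queue [Dee, Ava, Ada, Pia, Gus, Kai, Jae, Cyd, Rex, Ivy, Eli]
Visit Dee; enqueue Cal → queue [Ava, Ada, Pia, Gus, Kai, Jae, Cyd, Rex, Ivy, Eli, Cal]
Visit Ava; enqueue Sam, Hana → queue [Ada, Pia, Gus, Kai, Jae, Cyd, Rex, Ivy, Eli, Cal, Sam, Hana]
Visit Ada → queue [Pia, Gus, Kai, Jae, Cyd, Rex, Ivy, Eli, Cal, Sam, Hana]
Visit Pia → queue [Gus, Kai, Jae, Cyd, Rex, Ivy, Eli, Cal, Sam, Hana]
Visit Gus → queue [Kai, Jae, Cyd, Rex, Ivy, Eli, Cal, Sam, Hana]
Visit Kai → queue [Jae, Cyd, Rex, Ivy, Eli, Cal, Sam, Hana]
Visit Jae → queue [Cyd, Rex, Ivy, Eli, Cal, Sam, Hana]
Visit Cyd → queue [Rex, Ivy, Eli, Cal, Sam, Hana]
Visit Rex → queue [Ivy, Eli, Cal, Sam, Hana]
Visit Ivy → queue [Eli, Cal, Sam, Hana]
Visit Eli → queue [Cal, Sam, Hana]
Visit Cal → queue [Sam, Hana]
Visit Sam → queue [Hana]
Visit Hana → queue []

Visit order: Ben, Yul, Vic, Nia, Dee, Ava, Ada, Pia, Gus, Kai, Jae, Cyd, Rex, Ivy, Eli, Cal, Sam, Hana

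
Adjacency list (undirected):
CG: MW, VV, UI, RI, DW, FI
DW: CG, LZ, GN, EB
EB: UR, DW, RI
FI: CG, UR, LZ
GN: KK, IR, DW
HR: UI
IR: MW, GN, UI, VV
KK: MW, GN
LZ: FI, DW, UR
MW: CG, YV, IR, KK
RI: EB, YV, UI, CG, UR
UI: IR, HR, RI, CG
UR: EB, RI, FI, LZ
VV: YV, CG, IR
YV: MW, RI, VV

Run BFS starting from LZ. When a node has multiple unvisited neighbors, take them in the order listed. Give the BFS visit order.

LZ, FI, DW, UR, CG, GN, EB, RI, MW, VV, UI, KK, IR, YV, HR

Visit LZ; enqueue FI, DW, UR → queue [FI, DW, UR]
Visit FI; enqueue CG → queue [DW, UR, CG]
Visit DW; enqueue GN, EB → queue [UR, CG, GN, EB]
Visit UR; enqueue RI → queue [CG, GN, EB, RI]
Visit CG; enqueue MW, VV, UI → queue [GN, EB, RI, MW, VV, UI]
Visit GN; enqueue KK, IR → queue [EB, RI, MW, VV, UI, KK, IR]
Visit EB → queue [RI, MW, VV, UI, KK, IR]
Visit RI; enqueue YV → queue [MW, VV, UI, KK, IR, YV]
Visit MW → queue [VV, UI, KK, IR, YV]
Visit VV → queue [UI, KK, IR, YV]
Visit UI; enqueue HR → queue [KK, IR, YV, HR]
Visit KK → queue [IR, YV, HR]
Visit IR → queue [YV, HR]
Visit YV → queue [HR]
Visit HR → queue []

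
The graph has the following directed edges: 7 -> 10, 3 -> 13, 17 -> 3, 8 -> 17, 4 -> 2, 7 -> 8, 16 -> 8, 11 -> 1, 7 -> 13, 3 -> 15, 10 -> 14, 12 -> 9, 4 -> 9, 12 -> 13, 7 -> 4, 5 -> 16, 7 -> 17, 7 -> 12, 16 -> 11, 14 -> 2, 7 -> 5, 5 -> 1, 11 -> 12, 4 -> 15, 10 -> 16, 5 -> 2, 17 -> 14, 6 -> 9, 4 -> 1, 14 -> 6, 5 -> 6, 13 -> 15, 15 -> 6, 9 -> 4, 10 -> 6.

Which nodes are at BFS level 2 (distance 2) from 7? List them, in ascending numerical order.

1, 2, 3, 6, 9, 14, 15, 16

Level 0: 7
Level 1: 4, 5, 8, 10, 12, 13, 17
Level 2: 1, 2, 3, 6, 9, 14, 15, 16
Level 3: 11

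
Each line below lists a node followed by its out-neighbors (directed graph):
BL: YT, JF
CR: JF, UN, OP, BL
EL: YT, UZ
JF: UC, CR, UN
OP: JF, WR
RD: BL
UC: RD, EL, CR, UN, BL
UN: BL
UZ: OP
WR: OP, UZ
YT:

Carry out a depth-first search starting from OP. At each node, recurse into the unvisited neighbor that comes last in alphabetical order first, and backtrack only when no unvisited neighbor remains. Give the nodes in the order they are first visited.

Visit OP
OP → WR
WR → UZ
OP → JF
JF → UN
UN → BL
BL → YT
JF → UC
UC → RD
UC → EL
UC → CR

OP, WR, UZ, JF, UN, BL, YT, UC, RD, EL, CR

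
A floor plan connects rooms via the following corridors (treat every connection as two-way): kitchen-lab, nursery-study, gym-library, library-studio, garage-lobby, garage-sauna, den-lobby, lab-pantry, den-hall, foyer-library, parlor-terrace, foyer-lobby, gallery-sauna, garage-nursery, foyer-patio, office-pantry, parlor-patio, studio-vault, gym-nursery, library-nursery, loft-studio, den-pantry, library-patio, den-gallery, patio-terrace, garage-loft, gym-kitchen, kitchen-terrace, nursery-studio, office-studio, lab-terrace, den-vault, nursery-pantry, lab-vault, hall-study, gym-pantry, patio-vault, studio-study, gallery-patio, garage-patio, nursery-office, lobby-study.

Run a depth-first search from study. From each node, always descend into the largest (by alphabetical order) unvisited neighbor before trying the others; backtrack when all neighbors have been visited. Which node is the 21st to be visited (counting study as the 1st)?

Visit study
study → studio
studio → vault
vault → patio
patio → terrace
terrace → parlor
terrace → lab
lab → pantry
pantry → office
office → nursery
nursery → library
library → gym
gym → kitchen
library → foyer
foyer → lobby
lobby → garage
garage → sauna
sauna → gallery
gallery → den
den → hall
garage → loft

Visit order: study, studio, vault, patio, terrace, parlor, lab, pantry, office, nursery, library, gym, kitchen, foyer, lobby, garage, sauna, gallery, den, hall, loft

loft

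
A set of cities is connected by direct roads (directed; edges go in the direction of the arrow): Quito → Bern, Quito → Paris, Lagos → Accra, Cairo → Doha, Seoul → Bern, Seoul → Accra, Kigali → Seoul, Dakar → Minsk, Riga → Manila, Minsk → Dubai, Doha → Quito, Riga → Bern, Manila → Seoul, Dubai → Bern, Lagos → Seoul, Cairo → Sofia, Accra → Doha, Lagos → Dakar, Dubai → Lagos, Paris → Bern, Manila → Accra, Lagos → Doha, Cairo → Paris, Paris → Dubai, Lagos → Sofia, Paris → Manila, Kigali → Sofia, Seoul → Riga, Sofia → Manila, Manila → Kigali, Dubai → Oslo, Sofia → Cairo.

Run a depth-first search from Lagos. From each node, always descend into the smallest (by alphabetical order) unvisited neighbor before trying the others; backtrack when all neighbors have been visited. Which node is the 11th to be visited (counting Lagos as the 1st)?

Seoul

Visit Lagos
Lagos → Accra
Accra → Doha
Doha → Quito
Quito → Bern
Quito → Paris
Paris → Dubai
Dubai → Oslo
Paris → Manila
Manila → Kigali
Kigali → Seoul
Seoul → Riga
Kigali → Sofia
Sofia → Cairo
Lagos → Dakar
Dakar → Minsk

Visit order: Lagos, Accra, Doha, Quito, Bern, Paris, Dubai, Oslo, Manila, Kigali, Seoul, Riga, Sofia, Cairo, Dakar, Minsk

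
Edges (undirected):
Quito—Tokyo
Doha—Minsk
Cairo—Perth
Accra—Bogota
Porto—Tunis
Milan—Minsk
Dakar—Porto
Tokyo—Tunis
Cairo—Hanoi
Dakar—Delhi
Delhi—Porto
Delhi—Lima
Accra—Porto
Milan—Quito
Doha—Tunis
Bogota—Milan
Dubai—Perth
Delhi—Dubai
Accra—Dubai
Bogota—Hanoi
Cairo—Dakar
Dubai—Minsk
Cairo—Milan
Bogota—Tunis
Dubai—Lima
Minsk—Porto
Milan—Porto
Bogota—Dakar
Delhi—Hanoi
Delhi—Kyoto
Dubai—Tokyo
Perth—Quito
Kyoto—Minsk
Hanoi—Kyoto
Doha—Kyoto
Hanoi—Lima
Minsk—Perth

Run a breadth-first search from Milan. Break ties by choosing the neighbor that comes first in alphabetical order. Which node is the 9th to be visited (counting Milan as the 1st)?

Hanoi

Visit Milan; enqueue Bogota, Cairo, Minsk, Porto, Quito → queue [Bogota, Cairo, Minsk, Porto, Quito]
Visit Bogota; enqueue Accra, Dakar, Hanoi, Tunis → queue [Cairo, Minsk, Porto, Quito, Accra, Dakar, Hanoi, Tunis]
Visit Cairo; enqueue Perth → queue [Minsk, Porto, Quito, Accra, Dakar, Hanoi, Tunis, Perth]
Visit Minsk; enqueue Doha, Dubai, Kyoto → queue [Porto, Quito, Accra, Dakar, Hanoi, Tunis, Perth, Doha, Dubai, Kyoto]
Visit Porto; enqueue Delhi → queue [Quito, Accra, Dakar, Hanoi, Tunis, Perth, Doha, Dubai, Kyoto, Delhi]
Visit Quito; enqueue Tokyo → queue [Accra, Dakar, Hanoi, Tunis, Perth, Doha, Dubai, Kyoto, Delhi, Tokyo]
Visit Accra → queue [Dakar, Hanoi, Tunis, Perth, Doha, Dubai, Kyoto, Delhi, Tokyo]
Visit Dakar → queue [Hanoi, Tunis, Perth, Doha, Dubai, Kyoto, Delhi, Tokyo]
Visit Hanoi; enqueue Lima → queue [Tunis, Perth, Doha, Dubai, Kyoto, Delhi, Tokyo, Lima]
Visit Tunis → queue [Perth, Doha, Dubai, Kyoto, Delhi, Tokyo, Lima]
Visit Perth → queue [Doha, Dubai, Kyoto, Delhi, Tokyo, Lima]
Visit Doha → queue [Dubai, Kyoto, Delhi, Tokyo, Lima]
Visit Dubai → queue [Kyoto, Delhi, Tokyo, Lima]
Visit Kyoto → queue [Delhi, Tokyo, Lima]
Visit Delhi → queue [Tokyo, Lima]
Visit Tokyo → queue [Lima]
Visit Lima → queue []

Visit order: Milan, Bogota, Cairo, Minsk, Porto, Quito, Accra, Dakar, Hanoi, Tunis, Perth, Doha, Dubai, Kyoto, Delhi, Tokyo, Lima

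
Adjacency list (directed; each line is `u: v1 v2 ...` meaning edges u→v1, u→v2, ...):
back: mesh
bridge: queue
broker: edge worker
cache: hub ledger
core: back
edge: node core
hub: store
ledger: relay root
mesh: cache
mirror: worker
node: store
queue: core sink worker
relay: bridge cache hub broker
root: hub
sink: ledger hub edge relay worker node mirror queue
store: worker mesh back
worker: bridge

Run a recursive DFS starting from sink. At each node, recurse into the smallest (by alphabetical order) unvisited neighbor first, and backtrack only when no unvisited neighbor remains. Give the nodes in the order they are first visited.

Visit sink
sink → edge
edge → core
core → back
back → mesh
mesh → cache
cache → hub
hub → store
store → worker
worker → bridge
bridge → queue
cache → ledger
ledger → relay
relay → broker
ledger → root
edge → node
sink → mirror

sink, edge, core, back, mesh, cache, hub, store, worker, bridge, queue, ledger, relay, broker, root, node, mirror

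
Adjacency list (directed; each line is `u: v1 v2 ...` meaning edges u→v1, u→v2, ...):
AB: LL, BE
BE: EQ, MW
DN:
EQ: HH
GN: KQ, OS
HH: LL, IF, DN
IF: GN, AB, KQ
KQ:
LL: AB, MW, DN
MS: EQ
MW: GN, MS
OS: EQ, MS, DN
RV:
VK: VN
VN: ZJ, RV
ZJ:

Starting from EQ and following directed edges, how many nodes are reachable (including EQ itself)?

BFS from EQ visits: EQ, HH, LL, IF, DN, AB, MW, GN, KQ, BE, MS, OS
Reachable nodes: 12 of 16 total.

12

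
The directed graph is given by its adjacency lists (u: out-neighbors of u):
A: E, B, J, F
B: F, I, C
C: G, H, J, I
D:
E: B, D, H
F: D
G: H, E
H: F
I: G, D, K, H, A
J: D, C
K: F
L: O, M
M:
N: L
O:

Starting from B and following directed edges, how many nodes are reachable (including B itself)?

BFS from B visits: B, F, I, C, D, G, K, H, A, J, E
Reachable nodes: 11 of 15 total.

11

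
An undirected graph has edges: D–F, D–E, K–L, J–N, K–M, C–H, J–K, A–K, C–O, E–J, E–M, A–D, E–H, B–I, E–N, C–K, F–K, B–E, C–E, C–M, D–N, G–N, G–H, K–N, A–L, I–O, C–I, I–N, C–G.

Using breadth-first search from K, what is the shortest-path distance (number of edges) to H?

2

Level 0: K
Level 1: A, C, F, J, L, M, N
Level 2: D, E, G, H, I, O
Level 3: B
H first appears at level 2.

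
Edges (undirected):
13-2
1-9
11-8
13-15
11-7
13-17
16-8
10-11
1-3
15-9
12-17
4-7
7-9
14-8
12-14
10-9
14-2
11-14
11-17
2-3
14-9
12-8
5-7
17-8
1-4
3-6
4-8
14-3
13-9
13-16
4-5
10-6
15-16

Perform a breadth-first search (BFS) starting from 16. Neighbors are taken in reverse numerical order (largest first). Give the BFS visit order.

16, 15, 13, 8, 9, 17, 2, 14, 12, 11, 4, 10, 7, 1, 3, 5, 6

Visit 16; enqueue 15, 13, 8 → queue [15, 13, 8]
Visit 15; enqueue 9 → queue [13, 8, 9]
Visit 13; enqueue 17, 2 → queue [8, 9, 17, 2]
Visit 8; enqueue 14, 12, 11, 4 → queue [9, 17, 2, 14, 12, 11, 4]
Visit 9; enqueue 10, 7, 1 → queue [17, 2, 14, 12, 11, 4, 10, 7, 1]
Visit 17 → queue [2, 14, 12, 11, 4, 10, 7, 1]
Visit 2; enqueue 3 → queue [14, 12, 11, 4, 10, 7, 1, 3]
Visit 14 → queue [12, 11, 4, 10, 7, 1, 3]
Visit 12 → queue [11, 4, 10, 7, 1, 3]
Visit 11 → queue [4, 10, 7, 1, 3]
Visit 4; enqueue 5 → queue [10, 7, 1, 3, 5]
Visit 10; enqueue 6 → queue [7, 1, 3, 5, 6]
Visit 7 → queue [1, 3, 5, 6]
Visit 1 → queue [3, 5, 6]
Visit 3 → queue [5, 6]
Visit 5 → queue [6]
Visit 6 → queue []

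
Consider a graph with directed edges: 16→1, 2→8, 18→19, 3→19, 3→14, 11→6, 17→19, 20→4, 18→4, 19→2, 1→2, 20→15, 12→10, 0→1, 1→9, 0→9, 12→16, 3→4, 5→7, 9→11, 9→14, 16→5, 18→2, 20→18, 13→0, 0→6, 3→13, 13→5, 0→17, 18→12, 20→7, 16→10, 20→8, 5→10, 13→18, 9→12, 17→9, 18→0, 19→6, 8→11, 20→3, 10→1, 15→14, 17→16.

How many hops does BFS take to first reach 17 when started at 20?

Level 0: 20
Level 1: 3, 4, 7, 8, 15, 18
Level 2: 0, 2, 11, 12, 13, 14, 19
Level 3: 1, 5, 6, 9, 10, 16, 17
17 first appears at level 3.

3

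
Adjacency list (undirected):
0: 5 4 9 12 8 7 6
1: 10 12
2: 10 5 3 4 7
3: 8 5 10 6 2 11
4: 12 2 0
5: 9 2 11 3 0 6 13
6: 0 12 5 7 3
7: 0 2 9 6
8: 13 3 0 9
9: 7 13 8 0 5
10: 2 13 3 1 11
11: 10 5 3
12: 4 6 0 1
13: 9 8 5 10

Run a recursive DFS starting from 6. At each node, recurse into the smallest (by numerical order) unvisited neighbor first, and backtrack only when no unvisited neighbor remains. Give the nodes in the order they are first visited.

Visit 6
6 → 0
0 → 4
4 → 2
2 → 3
3 → 5
5 → 9
9 → 7
9 → 8
8 → 13
13 → 10
10 → 1
1 → 12
10 → 11

6, 0, 4, 2, 3, 5, 9, 7, 8, 13, 10, 1, 12, 11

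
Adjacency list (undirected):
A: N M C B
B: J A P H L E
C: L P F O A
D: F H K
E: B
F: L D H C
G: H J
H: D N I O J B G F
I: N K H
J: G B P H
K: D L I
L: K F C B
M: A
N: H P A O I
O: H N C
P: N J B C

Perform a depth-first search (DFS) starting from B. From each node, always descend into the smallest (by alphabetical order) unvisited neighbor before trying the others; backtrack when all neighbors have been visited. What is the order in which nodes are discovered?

Visit B
B → A
A → C
C → F
F → D
D → H
H → G
G → J
J → P
P → N
N → I
I → K
K → L
N → O
A → M
B → E

B → A → C → F → D → H → G → J → P → N → I → K → L → O → M → E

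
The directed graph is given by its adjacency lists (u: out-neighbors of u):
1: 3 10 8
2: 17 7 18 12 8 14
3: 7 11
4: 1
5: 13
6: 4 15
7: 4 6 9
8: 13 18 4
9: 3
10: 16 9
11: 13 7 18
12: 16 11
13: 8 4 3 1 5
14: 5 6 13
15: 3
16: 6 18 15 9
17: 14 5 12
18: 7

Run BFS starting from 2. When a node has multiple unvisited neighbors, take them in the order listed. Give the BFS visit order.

2, 17, 7, 18, 12, 8, 14, 5, 4, 6, 9, 16, 11, 13, 1, 15, 3, 10

Visit 2; enqueue 17, 7, 18, 12, 8, 14 → queue [17, 7, 18, 12, 8, 14]
Visit 17; enqueue 5 → queue [7, 18, 12, 8, 14, 5]
Visit 7; enqueue 4, 6, 9 → queue [18, 12, 8, 14, 5, 4, 6, 9]
Visit 18 → queue [12, 8, 14, 5, 4, 6, 9]
Visit 12; enqueue 16, 11 → queue [8, 14, 5, 4, 6, 9, 16, 11]
Visit 8; enqueue 13 → queue [14, 5, 4, 6, 9, 16, 11, 13]
Visit 14 → queue [5, 4, 6, 9, 16, 11, 13]
Visit 5 → queue [4, 6, 9, 16, 11, 13]
Visit 4; enqueue 1 → queue [6, 9, 16, 11, 13, 1]
Visit 6; enqueue 15 → queue [9, 16, 11, 13, 1, 15]
Visit 9; enqueue 3 → queue [16, 11, 13, 1, 15, 3]
Visit 16 → queue [11, 13, 1, 15, 3]
Visit 11 → queue [13, 1, 15, 3]
Visit 13 → queue [1, 15, 3]
Visit 1; enqueue 10 → queue [15, 3, 10]
Visit 15 → queue [3, 10]
Visit 3 → queue [10]
Visit 10 → queue []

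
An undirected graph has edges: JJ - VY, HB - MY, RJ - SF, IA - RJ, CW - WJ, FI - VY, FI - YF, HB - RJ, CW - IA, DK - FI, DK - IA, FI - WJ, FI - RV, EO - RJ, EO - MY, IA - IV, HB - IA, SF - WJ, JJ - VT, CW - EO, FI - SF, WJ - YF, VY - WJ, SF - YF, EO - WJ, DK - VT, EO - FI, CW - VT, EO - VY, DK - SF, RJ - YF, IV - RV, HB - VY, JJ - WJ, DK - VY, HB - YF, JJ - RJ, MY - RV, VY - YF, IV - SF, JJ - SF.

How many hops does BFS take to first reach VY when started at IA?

2

Level 0: IA
Level 1: CW, DK, HB, IV, RJ
Level 2: EO, FI, JJ, MY, RV, SF, VT, VY, WJ, YF
VY first appears at level 2.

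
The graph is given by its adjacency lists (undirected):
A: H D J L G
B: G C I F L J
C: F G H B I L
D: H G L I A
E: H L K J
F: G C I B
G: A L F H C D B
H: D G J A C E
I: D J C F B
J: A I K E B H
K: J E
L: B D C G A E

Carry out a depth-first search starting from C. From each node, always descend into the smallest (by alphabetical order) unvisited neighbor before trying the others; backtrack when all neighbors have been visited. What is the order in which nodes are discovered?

C, B, F, G, A, D, H, E, J, I, K, L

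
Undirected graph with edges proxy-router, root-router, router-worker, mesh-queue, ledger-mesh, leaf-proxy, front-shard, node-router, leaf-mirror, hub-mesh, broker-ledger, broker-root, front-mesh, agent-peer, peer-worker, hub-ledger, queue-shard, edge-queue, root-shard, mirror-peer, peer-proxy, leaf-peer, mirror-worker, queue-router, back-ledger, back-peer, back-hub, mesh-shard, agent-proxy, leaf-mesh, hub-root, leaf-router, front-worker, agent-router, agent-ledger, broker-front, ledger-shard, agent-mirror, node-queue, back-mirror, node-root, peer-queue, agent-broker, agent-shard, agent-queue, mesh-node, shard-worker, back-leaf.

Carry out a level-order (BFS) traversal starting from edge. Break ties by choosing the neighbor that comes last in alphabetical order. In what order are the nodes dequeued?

Visit edge; enqueue queue → queue [queue]
Visit queue; enqueue shard, router, peer, node, mesh, agent → queue [shard, router, peer, node, mesh, agent]
Visit shard; enqueue worker, root, ledger, front → queue [router, peer, node, mesh, agent, worker, root, ledger, front]
Visit router; enqueue proxy, leaf → queue [peer, node, mesh, agent, worker, root, ledger, front, proxy, leaf]
Visit peer; enqueue mirror, back → queue [node, mesh, agent, worker, root, ledger, front, proxy, leaf, mirror, back]
Visit node → queue [mesh, agent, worker, root, ledger, front, proxy, leaf, mirror, back]
Visit mesh; enqueue hub → queue [agent, worker, root, ledger, front, proxy, leaf, mirror, back, hub]
Visit agent; enqueue broker → queue [worker, root, ledger, front, proxy, leaf, mirror, back, hub, broker]
Visit worker → queue [root, ledger, front, proxy, leaf, mirror, back, hub, broker]
Visit root → queue [ledger, front, proxy, leaf, mirror, back, hub, broker]
Visit ledger → queue [front, proxy, leaf, mirror, back, hub, broker]
Visit front → queue [proxy, leaf, mirror, back, hub, broker]
Visit proxy → queue [leaf, mirror, back, hub, broker]
Visit leaf → queue [mirror, back, hub, broker]
Visit mirror → queue [back, hub, broker]
Visit back → queue [hub, broker]
Visit hub → queue [broker]
Visit broker → queue []

edge queue shard router peer node mesh agent worker root ledger front proxy leaf mirror back hub broker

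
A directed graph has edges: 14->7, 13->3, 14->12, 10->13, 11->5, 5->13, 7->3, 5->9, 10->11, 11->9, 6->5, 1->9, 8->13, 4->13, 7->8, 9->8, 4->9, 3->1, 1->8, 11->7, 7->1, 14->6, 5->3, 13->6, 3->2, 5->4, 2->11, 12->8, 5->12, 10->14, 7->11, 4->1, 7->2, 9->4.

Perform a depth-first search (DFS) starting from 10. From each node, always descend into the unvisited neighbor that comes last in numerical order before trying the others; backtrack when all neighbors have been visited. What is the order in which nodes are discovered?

Visit 10
10 → 14
14 → 12
12 → 8
8 → 13
13 → 6
6 → 5
5 → 9
9 → 4
4 → 1
5 → 3
3 → 2
2 → 11
11 → 7

10 14 12 8 13 6 5 9 4 1 3 2 11 7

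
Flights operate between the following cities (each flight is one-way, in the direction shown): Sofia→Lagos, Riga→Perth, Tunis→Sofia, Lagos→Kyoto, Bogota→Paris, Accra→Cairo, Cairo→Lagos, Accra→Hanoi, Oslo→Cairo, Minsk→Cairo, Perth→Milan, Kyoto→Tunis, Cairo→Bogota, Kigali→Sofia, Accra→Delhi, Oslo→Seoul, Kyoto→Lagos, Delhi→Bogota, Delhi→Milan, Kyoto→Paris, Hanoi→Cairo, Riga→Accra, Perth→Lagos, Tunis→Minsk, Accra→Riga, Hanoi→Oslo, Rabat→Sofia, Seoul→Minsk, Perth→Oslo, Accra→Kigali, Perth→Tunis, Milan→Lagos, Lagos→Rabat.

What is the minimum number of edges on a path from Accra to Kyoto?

3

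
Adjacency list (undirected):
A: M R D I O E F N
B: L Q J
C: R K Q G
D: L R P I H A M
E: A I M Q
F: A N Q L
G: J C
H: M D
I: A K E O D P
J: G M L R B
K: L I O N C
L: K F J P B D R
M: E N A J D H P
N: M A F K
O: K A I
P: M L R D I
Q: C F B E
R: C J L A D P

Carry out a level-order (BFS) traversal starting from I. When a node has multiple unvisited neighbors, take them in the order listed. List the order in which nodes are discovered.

Visit I; enqueue A, K, E, O, D, P → queue [A, K, E, O, D, P]
Visit A; enqueue M, R, F, N → queue [K, E, O, D, P, M, R, F, N]
Visit K; enqueue L, C → queue [E, O, D, P, M, R, F, N, L, C]
Visit E; enqueue Q → queue [O, D, P, M, R, F, N, L, C, Q]
Visit O → queue [D, P, M, R, F, N, L, C, Q]
Visit D; enqueue H → queue [P, M, R, F, N, L, C, Q, H]
Visit P → queue [M, R, F, N, L, C, Q, H]
Visit M; enqueue J → queue [R, F, N, L, C, Q, H, J]
Visit R → queue [F, N, L, C, Q, H, J]
Visit F → queue [N, L, C, Q, H, J]
Visit N → queue [L, C, Q, H, J]
Visit L; enqueue B → queue [C, Q, H, J, B]
Visit C; enqueue G → queue [Q, H, J, B, G]
Visit Q → queue [H, J, B, G]
Visit H → queue [J, B, G]
Visit J → queue [B, G]
Visit B → queue [G]
Visit G → queue []

I -> A -> K -> E -> O -> D -> P -> M -> R -> F -> N -> L -> C -> Q -> H -> J -> B -> G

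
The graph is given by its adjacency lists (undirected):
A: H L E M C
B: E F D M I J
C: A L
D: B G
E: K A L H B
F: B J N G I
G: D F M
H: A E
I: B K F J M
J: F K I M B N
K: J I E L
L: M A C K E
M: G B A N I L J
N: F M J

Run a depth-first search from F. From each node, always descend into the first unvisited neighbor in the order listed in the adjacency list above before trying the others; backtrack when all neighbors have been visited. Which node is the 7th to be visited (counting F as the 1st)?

M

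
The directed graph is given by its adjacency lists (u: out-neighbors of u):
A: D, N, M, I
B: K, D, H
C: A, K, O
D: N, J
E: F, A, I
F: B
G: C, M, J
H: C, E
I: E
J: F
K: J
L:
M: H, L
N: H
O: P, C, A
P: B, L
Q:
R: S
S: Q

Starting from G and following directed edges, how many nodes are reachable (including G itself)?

16

BFS from G visits: G, C, M, J, A, K, O, H, L, F, D, N, I, P, E, B
Reachable nodes: 16 of 19 total.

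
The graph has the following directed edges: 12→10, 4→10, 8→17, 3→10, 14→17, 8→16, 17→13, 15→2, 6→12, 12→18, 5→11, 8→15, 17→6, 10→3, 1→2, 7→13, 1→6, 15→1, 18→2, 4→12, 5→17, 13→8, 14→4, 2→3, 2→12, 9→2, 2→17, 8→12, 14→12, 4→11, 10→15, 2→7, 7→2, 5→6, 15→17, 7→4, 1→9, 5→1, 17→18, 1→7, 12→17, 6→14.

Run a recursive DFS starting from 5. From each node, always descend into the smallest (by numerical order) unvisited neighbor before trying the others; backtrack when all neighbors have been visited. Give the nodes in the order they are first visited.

5 → 1 → 2 → 3 → 10 → 15 → 17 → 6 → 12 → 18 → 14 → 4 → 11 → 13 → 8 → 16 → 7 → 9

Visit 5
5 → 1
1 → 2
2 → 3
3 → 10
10 → 15
15 → 17
17 → 6
6 → 12
12 → 18
6 → 14
14 → 4
4 → 11
17 → 13
13 → 8
8 → 16
2 → 7
1 → 9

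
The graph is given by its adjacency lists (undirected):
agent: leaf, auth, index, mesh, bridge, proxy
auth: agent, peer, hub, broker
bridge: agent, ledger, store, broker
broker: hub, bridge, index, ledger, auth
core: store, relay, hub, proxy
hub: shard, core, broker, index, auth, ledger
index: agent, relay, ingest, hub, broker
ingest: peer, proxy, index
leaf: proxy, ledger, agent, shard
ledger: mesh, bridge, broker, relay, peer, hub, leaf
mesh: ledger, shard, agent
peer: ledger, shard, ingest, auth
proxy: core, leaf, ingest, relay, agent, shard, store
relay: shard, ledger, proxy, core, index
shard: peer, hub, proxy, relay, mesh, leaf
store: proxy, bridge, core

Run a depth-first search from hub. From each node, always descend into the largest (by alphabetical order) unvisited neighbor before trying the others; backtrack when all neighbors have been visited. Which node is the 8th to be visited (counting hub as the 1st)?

ledger

Visit hub
hub → shard
shard → relay
relay → proxy
proxy → store
store → core
store → bridge
bridge → ledger
ledger → peer
peer → ingest
ingest → index
index → broker
broker → auth
auth → agent
agent → mesh
agent → leaf

Visit order: hub, shard, relay, proxy, store, core, bridge, ledger, peer, ingest, index, broker, auth, agent, mesh, leaf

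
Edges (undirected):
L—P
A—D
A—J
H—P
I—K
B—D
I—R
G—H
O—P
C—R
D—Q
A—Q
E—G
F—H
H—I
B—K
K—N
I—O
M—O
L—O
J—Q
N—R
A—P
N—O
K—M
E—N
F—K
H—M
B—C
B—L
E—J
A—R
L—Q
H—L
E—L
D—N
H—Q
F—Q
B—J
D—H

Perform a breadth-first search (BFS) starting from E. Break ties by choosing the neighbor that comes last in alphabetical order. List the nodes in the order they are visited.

Visit E; enqueue N, L, J, G → queue [N, L, J, G]
Visit N; enqueue R, O, K, D → queue [L, J, G, R, O, K, D]
Visit L; enqueue Q, P, H, B → queue [J, G, R, O, K, D, Q, P, H, B]
Visit J; enqueue A → queue [G, R, O, K, D, Q, P, H, B, A]
Visit G → queue [R, O, K, D, Q, P, H, B, A]
Visit R; enqueue I, C → queue [O, K, D, Q, P, H, B, A, I, C]
Visit O; enqueue M → queue [K, D, Q, P, H, B, A, I, C, M]
Visit K; enqueue F → queue [D, Q, P, H, B, A, I, C, M, F]
Visit D → queue [Q, P, H, B, A, I, C, M, F]
Visit Q → queue [P, H, B, A, I, C, M, F]
Visit P → queue [H, B, A, I, C, M, F]
Visit H → queue [B, A, I, C, M, F]
Visit B → queue [A, I, C, M, F]
Visit A → queue [I, C, M, F]
Visit I → queue [C, M, F]
Visit C → queue [M, F]
Visit M → queue [F]
Visit F → queue []

E N L J G R O K D Q P H B A I C M F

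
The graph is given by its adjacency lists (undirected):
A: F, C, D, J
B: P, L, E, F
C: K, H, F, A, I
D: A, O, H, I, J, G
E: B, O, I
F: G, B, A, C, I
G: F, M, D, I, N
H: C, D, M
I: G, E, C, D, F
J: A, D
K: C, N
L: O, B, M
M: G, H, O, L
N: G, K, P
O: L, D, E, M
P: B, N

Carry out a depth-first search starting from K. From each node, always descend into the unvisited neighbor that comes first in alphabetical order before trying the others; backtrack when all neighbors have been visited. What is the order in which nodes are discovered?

K -> C -> A -> D -> G -> F -> B -> E -> I -> O -> L -> M -> H -> P -> N -> J

Visit K
K → C
C → A
A → D
D → G
G → F
F → B
B → E
E → I
E → O
O → L
L → M
M → H
B → P
P → N
D → J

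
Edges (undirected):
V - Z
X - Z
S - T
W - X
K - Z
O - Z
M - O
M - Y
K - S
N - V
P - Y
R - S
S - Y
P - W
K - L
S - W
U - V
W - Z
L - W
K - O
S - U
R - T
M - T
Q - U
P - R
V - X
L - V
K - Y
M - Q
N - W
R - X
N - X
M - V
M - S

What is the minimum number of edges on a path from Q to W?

3

Level 0: Q
Level 1: M, U
Level 2: O, S, T, V, Y
Level 3: K, L, N, P, R, W, X, Z
W first appears at level 3.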